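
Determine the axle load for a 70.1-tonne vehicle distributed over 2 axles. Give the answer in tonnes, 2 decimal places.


Load per axle = total weight / number of axles
Load = 70.1 / 2
Load = 35.05 tonnes

35.05


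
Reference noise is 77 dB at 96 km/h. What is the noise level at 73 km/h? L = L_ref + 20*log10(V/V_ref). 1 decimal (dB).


V/V_ref = 73 / 96 = 0.760417
log10(0.760417) = -0.118948
20 * -0.118948 = -2.379
L = 77 + -2.379 = 74.6 dB

74.6


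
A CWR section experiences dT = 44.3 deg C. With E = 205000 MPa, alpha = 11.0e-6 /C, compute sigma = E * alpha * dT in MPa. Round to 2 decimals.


sigma = E * alpha * dT
sigma = 205000 * 11.0e-6 * 44.3
sigma = 2.255 * 44.3
sigma = 99.90 MPa

99.90


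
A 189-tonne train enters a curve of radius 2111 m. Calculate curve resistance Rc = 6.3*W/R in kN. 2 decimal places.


Rc = 6.3 * W / R
Rc = 6.3 * 189 / 2111
Rc = 1190.7 / 2111
Rc = 0.56 kN

0.56


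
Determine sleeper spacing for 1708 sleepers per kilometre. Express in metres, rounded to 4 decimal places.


Spacing = 1000 m / number of sleepers
Spacing = 1000 / 1708
Spacing = 0.5855 m

0.5855


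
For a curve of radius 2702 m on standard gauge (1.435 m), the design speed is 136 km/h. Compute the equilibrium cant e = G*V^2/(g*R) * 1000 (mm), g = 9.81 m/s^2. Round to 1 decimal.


Convert speed: V = 136 / 3.6 = 37.7778 m/s
Apply formula: e = 1.435 * 37.7778^2 / (9.81 * 2702)
e = 1.435 * 1427.1605 / 26506.62
e = 0.077263 m = 77.3 mm

77.3


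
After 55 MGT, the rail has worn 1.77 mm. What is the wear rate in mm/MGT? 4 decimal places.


Wear rate = total wear / cumulative tonnage
Rate = 1.77 / 55
Rate = 0.0322 mm/MGT

0.0322


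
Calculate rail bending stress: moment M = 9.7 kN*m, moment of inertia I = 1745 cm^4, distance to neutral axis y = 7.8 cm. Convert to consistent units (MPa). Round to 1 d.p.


Convert units:
M = 9.7 kN*m = 9700000 N*mm
y = 7.8 cm = 78 mm
I = 1745 cm^4 = 17450000 mm^4
sigma = 9700000 * 78 / 17450000
sigma = 43.4 MPa

43.4


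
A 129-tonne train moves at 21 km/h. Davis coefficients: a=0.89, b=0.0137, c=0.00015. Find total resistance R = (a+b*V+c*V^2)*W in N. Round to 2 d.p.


b*V = 0.0137 * 21 = 0.2877
c*V^2 = 0.00015 * 441 = 0.06615
R_per_t = 0.89 + 0.2877 + 0.06615 = 1.24385 N/t
R_total = 1.24385 * 129 = 160.46 N

160.46


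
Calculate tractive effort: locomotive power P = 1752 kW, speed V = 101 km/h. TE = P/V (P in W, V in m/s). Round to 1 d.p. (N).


Convert: P = 1752 kW = 1752000 W
V = 101 / 3.6 = 28.0556 m/s
TE = 1752000 / 28.0556
TE = 62447.5 N

62447.5


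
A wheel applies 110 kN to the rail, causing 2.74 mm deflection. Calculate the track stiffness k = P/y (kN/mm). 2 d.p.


Track stiffness k = P / y
k = 110 / 2.74
k = 40.15 kN/mm

40.15


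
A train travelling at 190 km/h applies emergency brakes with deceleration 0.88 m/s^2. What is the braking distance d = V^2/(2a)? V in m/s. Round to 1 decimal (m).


Convert speed: V = 190 / 3.6 = 52.7778 m/s
V^2 = 2785.4938
d = 2785.4938 / (2 * 0.88)
d = 2785.4938 / 1.76
d = 1582.7 m

1582.7


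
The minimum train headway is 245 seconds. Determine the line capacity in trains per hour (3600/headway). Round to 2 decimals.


Capacity = 3600 / headway
Capacity = 3600 / 245
Capacity = 14.69 trains/hour

14.69


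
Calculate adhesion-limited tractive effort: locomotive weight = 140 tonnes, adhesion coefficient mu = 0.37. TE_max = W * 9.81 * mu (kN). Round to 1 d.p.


TE_max = W * g * mu
TE_max = 140 * 9.81 * 0.37
TE_max = 1373.4 * 0.37
TE_max = 508.2 kN

508.2


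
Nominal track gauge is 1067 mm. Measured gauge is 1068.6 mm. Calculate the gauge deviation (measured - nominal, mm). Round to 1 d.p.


Deviation = measured - nominal
Deviation = 1068.6 - 1067
Deviation = 1.6 mm

1.6


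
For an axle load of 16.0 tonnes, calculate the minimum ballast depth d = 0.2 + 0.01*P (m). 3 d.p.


d = 0.2 + 0.01 * 16.0
d = 0.2 + 0.16
d = 0.360 m

0.360


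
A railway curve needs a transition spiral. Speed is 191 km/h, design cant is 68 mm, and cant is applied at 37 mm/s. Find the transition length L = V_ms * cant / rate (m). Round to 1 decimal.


Convert speed: V = 191 / 3.6 = 53.0556 m/s
L = 53.0556 * 68 / 37
L = 3607.7778 / 37
L = 97.5 m

97.5


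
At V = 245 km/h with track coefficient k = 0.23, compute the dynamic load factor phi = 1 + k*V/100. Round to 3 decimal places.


phi = 1 + k * V / 100
phi = 1 + 0.23 * 245 / 100
phi = 1 + 0.5635
phi = 1.564

1.564


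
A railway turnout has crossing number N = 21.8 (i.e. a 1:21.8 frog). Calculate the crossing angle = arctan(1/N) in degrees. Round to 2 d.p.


1/N = 1/21.8 = 0.045872
angle = arctan(0.045872) = 0.045839 rad
angle = 0.045839 * 180/pi = 2.63 degrees

2.63


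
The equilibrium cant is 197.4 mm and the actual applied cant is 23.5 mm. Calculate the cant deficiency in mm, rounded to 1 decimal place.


Cant deficiency = equilibrium cant - actual cant
CD = 197.4 - 23.5
CD = 173.9 mm

173.9


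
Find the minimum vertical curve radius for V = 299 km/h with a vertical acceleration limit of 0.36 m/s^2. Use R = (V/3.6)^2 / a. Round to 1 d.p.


Convert speed: V = 299 / 3.6 = 83.0556 m/s
V^2 = 6898.2253 m^2/s^2
R_v = 6898.2253 / 0.36
R_v = 19161.7 m

19161.7


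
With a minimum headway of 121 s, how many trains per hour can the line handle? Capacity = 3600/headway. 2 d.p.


Capacity = 3600 / headway
Capacity = 3600 / 121
Capacity = 29.75 trains/hour

29.75


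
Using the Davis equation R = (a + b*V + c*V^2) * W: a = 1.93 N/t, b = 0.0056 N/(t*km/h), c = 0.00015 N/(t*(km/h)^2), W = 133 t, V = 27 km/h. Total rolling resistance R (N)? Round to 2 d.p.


b*V = 0.0056 * 27 = 0.1512
c*V^2 = 0.00015 * 729 = 0.10935
R_per_t = 1.93 + 0.1512 + 0.10935 = 2.19055 N/t
R_total = 2.19055 * 133 = 291.34 N

291.34


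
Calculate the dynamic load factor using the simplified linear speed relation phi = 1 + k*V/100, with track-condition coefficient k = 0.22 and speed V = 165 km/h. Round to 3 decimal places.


phi = 1 + k * V / 100
phi = 1 + 0.22 * 165 / 100
phi = 1 + 0.363
phi = 1.363

1.363


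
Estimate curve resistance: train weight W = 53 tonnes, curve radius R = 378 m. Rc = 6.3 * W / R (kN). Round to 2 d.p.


Rc = 6.3 * W / R
Rc = 6.3 * 53 / 378
Rc = 333.9 / 378
Rc = 0.88 kN

0.88


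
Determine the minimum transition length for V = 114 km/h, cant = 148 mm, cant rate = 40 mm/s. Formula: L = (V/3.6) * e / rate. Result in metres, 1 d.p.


Convert speed: V = 114 / 3.6 = 31.6667 m/s
L = 31.6667 * 148 / 40
L = 4686.6667 / 40
L = 117.2 m

117.2


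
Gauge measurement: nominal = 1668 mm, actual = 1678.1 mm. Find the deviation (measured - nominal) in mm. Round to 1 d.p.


Deviation = measured - nominal
Deviation = 1678.1 - 1668
Deviation = 10.1 mm

10.1


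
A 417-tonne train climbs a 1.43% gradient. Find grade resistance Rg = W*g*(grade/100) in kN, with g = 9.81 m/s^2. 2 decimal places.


Rg = W * 9.81 * grade / 100
Rg = 417 * 9.81 * 1.43 / 100
Rg = 4090.77 * 0.0143
Rg = 58.50 kN

58.50


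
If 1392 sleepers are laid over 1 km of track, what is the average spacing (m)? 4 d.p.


Spacing = 1000 m / number of sleepers
Spacing = 1000 / 1392
Spacing = 0.7184 m

0.7184


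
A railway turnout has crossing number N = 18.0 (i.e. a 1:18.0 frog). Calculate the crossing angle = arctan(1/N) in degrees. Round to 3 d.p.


1/N = 1/18.0 = 0.055556
angle = arctan(0.055556) = 0.055499 rad
angle = 0.055499 * 180/pi = 3.180 degrees

3.180


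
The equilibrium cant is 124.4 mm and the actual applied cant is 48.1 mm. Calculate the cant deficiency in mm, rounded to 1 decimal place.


Cant deficiency = equilibrium cant - actual cant
CD = 124.4 - 48.1
CD = 76.3 mm

76.3


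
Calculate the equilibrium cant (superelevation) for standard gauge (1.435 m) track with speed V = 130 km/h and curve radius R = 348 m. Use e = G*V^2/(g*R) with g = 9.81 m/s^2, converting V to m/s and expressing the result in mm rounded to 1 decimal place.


Convert speed: V = 130 / 3.6 = 36.1111 m/s
Apply formula: e = 1.435 * 36.1111^2 / (9.81 * 348)
e = 1.435 * 1304.0123 / 3413.88
e = 0.548132 m = 548.1 mm

548.1


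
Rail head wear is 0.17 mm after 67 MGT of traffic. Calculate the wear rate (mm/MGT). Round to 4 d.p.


Wear rate = total wear / cumulative tonnage
Rate = 0.17 / 67
Rate = 0.0025 mm/MGT

0.0025


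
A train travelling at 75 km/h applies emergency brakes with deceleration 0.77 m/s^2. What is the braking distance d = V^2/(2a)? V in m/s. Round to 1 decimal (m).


Convert speed: V = 75 / 3.6 = 20.8333 m/s
V^2 = 434.0278
d = 434.0278 / (2 * 0.77)
d = 434.0278 / 1.54
d = 281.8 m

281.8


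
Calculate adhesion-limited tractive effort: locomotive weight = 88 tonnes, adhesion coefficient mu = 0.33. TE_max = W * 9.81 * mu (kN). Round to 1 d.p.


TE_max = W * g * mu
TE_max = 88 * 9.81 * 0.33
TE_max = 863.28 * 0.33
TE_max = 284.9 kN

284.9


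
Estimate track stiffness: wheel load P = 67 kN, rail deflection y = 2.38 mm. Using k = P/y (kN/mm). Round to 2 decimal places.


Track stiffness k = P / y
k = 67 / 2.38
k = 28.15 kN/mm

28.15


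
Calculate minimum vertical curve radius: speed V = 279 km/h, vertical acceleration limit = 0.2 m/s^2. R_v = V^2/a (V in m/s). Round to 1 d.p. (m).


Convert speed: V = 279 / 3.6 = 77.5 m/s
V^2 = 6006.25 m^2/s^2
R_v = 6006.25 / 0.2
R_v = 30031.3 m

30031.3


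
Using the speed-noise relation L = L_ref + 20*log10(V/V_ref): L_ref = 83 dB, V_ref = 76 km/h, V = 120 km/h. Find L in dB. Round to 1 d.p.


V/V_ref = 120 / 76 = 1.578947
log10(1.578947) = 0.198368
20 * 0.198368 = 3.9674
L = 83 + 3.9674 = 87.0 dB

87.0


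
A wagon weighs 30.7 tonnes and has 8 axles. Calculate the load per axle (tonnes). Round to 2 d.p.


Load per axle = total weight / number of axles
Load = 30.7 / 8
Load = 3.84 tonnes

3.84


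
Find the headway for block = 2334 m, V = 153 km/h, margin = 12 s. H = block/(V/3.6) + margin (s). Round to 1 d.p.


V = 153 / 3.6 = 42.5 m/s
Block traversal time = 2334 / 42.5 = 54.9176 s
Headway = 54.9176 + 12
Headway = 66.9 s

66.9


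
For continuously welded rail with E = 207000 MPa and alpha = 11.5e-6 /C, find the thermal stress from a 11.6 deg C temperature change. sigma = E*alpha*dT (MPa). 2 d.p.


sigma = E * alpha * dT
sigma = 207000 * 11.5e-6 * 11.6
sigma = 2.3805 * 11.6
sigma = 27.61 MPa

27.61


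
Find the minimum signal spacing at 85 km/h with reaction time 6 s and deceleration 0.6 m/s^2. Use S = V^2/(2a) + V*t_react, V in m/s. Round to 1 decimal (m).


V = 85 / 3.6 = 23.6111 m/s
Braking distance = 23.6111^2 / (2*0.6) = 464.5705 m
Sighting distance = 23.6111 * 6 = 141.6667 m
S = 464.5705 + 141.6667 = 606.2 m

606.2


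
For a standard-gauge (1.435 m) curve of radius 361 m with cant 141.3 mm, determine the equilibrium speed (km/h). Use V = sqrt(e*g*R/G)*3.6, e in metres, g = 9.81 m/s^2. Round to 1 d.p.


Convert cant: e = 141.3 mm = 0.1413 m
V_ms = sqrt(0.1413 * 9.81 * 361 / 1.435)
V_ms = sqrt(348.711661) = 18.6738 m/s
V = 18.6738 * 3.6 = 67.2 km/h

67.2


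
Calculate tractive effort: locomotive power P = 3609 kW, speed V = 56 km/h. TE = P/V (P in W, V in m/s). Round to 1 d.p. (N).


Convert: P = 3609 kW = 3609000 W
V = 56 / 3.6 = 15.5556 m/s
TE = 3609000 / 15.5556
TE = 232007.1 N

232007.1


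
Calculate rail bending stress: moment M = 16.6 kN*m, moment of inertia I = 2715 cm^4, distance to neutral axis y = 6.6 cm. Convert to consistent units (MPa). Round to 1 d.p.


Convert units:
M = 16.6 kN*m = 16600000 N*mm
y = 6.6 cm = 66 mm
I = 2715 cm^4 = 27150000 mm^4
sigma = 16600000 * 66 / 27150000
sigma = 40.4 MPa

40.4


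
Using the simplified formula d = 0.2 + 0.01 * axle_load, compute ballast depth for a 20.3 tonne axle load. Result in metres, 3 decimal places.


d = 0.2 + 0.01 * 20.3
d = 0.2 + 0.203
d = 0.403 m

0.403


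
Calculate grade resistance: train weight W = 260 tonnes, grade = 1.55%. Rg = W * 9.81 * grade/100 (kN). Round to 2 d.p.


Rg = W * 9.81 * grade / 100
Rg = 260 * 9.81 * 1.55 / 100
Rg = 2550.6 * 0.0155
Rg = 39.53 kN

39.53


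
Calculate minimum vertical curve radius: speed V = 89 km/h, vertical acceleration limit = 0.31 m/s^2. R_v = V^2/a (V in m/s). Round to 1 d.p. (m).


Convert speed: V = 89 / 3.6 = 24.7222 m/s
V^2 = 611.1883 m^2/s^2
R_v = 611.1883 / 0.31
R_v = 1971.6 m

1971.6


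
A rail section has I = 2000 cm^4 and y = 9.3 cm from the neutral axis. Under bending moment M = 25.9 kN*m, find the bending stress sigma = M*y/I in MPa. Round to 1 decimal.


Convert units:
M = 25.9 kN*m = 25900000 N*mm
y = 9.3 cm = 93 mm
I = 2000 cm^4 = 20000000 mm^4
sigma = 25900000 * 93 / 20000000
sigma = 120.4 MPa

120.4


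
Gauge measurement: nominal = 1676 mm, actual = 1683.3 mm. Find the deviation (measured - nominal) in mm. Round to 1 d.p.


Deviation = measured - nominal
Deviation = 1683.3 - 1676
Deviation = 7.3 mm

7.3


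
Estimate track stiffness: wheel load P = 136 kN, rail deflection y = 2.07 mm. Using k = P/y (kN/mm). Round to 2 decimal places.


Track stiffness k = P / y
k = 136 / 2.07
k = 65.70 kN/mm

65.70


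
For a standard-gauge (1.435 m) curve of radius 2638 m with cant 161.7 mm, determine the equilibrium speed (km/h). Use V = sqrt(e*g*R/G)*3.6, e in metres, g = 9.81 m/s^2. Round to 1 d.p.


Convert cant: e = 161.7 mm = 0.1617 m
V_ms = sqrt(0.1617 * 9.81 * 2638 / 1.435)
V_ms = sqrt(2916.096673) = 54.0009 m/s
V = 54.0009 * 3.6 = 194.4 km/h

194.4


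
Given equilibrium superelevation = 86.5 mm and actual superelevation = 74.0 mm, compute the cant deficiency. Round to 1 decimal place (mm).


Cant deficiency = equilibrium cant - actual cant
CD = 86.5 - 74.0
CD = 12.5 mm

12.5


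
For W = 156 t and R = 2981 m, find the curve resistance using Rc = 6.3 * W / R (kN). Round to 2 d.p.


Rc = 6.3 * W / R
Rc = 6.3 * 156 / 2981
Rc = 982.8 / 2981
Rc = 0.33 kN

0.33


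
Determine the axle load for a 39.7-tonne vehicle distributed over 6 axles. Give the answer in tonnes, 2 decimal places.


Load per axle = total weight / number of axles
Load = 39.7 / 6
Load = 6.62 tonnes

6.62


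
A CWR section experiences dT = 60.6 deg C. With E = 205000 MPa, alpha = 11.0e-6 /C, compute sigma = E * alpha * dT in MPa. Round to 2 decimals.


sigma = E * alpha * dT
sigma = 205000 * 11.0e-6 * 60.6
sigma = 2.255 * 60.6
sigma = 136.65 MPa

136.65


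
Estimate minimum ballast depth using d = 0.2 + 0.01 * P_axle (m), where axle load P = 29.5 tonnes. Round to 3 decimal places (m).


d = 0.2 + 0.01 * 29.5
d = 0.2 + 0.295
d = 0.495 m

0.495


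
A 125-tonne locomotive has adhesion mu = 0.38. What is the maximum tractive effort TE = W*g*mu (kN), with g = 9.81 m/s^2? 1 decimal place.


TE_max = W * g * mu
TE_max = 125 * 9.81 * 0.38
TE_max = 1226.25 * 0.38
TE_max = 466.0 kN

466.0


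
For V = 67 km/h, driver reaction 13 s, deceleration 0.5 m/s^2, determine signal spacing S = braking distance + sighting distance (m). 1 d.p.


V = 67 / 3.6 = 18.6111 m/s
Braking distance = 18.6111^2 / (2*0.5) = 346.3735 m
Sighting distance = 18.6111 * 13 = 241.9444 m
S = 346.3735 + 241.9444 = 588.3 m

588.3


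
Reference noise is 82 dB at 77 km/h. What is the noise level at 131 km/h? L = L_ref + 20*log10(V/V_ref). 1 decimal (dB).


V/V_ref = 131 / 77 = 1.701299
log10(1.701299) = 0.230781
20 * 0.230781 = 4.6156
L = 82 + 4.6156 = 86.6 dB

86.6


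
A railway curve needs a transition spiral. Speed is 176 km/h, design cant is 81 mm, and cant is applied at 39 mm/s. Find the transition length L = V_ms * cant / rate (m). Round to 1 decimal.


Convert speed: V = 176 / 3.6 = 48.8889 m/s
L = 48.8889 * 81 / 39
L = 3960.0 / 39
L = 101.5 m

101.5


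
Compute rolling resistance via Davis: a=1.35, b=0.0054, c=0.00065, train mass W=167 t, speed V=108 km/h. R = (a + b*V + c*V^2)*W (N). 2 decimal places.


b*V = 0.0054 * 108 = 0.5832
c*V^2 = 0.00065 * 11664 = 7.5816
R_per_t = 1.35 + 0.5832 + 7.5816 = 9.5148 N/t
R_total = 9.5148 * 167 = 1588.97 N

1588.97


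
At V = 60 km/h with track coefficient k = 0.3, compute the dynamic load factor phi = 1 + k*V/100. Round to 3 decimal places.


phi = 1 + k * V / 100
phi = 1 + 0.3 * 60 / 100
phi = 1 + 0.18
phi = 1.180

1.180


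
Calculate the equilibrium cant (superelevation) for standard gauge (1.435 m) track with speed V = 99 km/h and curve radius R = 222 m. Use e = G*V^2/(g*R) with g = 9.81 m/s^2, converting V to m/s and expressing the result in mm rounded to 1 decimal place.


Convert speed: V = 99 / 3.6 = 27.5 m/s
Apply formula: e = 1.435 * 27.5^2 / (9.81 * 222)
e = 1.435 * 756.25 / 2177.82
e = 0.498305 m = 498.3 mm

498.3


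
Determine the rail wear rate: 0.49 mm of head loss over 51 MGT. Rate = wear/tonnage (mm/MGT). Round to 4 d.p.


Wear rate = total wear / cumulative tonnage
Rate = 0.49 / 51
Rate = 0.0096 mm/MGT

0.0096


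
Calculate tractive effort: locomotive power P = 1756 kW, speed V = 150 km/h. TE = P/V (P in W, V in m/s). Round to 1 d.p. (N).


Convert: P = 1756 kW = 1756000 W
V = 150 / 3.6 = 41.6667 m/s
TE = 1756000 / 41.6667
TE = 42144.0 N

42144.0


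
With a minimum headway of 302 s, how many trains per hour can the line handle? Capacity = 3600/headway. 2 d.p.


Capacity = 3600 / headway
Capacity = 3600 / 302
Capacity = 11.92 trains/hour

11.92


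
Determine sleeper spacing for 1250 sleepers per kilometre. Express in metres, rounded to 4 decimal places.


Spacing = 1000 m / number of sleepers
Spacing = 1000 / 1250
Spacing = 0.8000 m

0.8000


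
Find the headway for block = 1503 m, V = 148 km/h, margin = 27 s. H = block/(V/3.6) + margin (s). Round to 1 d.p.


V = 148 / 3.6 = 41.1111 m/s
Block traversal time = 1503 / 41.1111 = 36.5595 s
Headway = 36.5595 + 27
Headway = 63.6 s

63.6


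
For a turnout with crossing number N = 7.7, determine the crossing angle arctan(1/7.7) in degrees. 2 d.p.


1/N = 1/7.7 = 0.12987
angle = arctan(0.12987) = 0.129147 rad
angle = 0.129147 * 180/pi = 7.40 degrees

7.40


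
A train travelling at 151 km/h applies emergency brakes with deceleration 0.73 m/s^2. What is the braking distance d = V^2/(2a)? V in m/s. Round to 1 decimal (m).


Convert speed: V = 151 / 3.6 = 41.9444 m/s
V^2 = 1759.3364
d = 1759.3364 / (2 * 0.73)
d = 1759.3364 / 1.46
d = 1205.0 m

1205.0


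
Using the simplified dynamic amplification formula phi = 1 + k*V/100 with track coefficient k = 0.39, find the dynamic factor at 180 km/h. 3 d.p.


phi = 1 + k * V / 100
phi = 1 + 0.39 * 180 / 100
phi = 1 + 0.702
phi = 1.702

1.702


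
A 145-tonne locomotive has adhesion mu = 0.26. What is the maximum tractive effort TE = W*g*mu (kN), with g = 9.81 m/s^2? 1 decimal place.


TE_max = W * g * mu
TE_max = 145 * 9.81 * 0.26
TE_max = 1422.45 * 0.26
TE_max = 369.8 kN

369.8


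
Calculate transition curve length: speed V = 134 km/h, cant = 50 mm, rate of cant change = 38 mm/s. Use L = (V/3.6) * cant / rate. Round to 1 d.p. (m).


Convert speed: V = 134 / 3.6 = 37.2222 m/s
L = 37.2222 * 50 / 38
L = 1861.1111 / 38
L = 49.0 m

49.0


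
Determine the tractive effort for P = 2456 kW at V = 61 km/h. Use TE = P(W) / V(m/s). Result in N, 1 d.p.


Convert: P = 2456 kW = 2456000 W
V = 61 / 3.6 = 16.9444 m/s
TE = 2456000 / 16.9444
TE = 144944.3 N

144944.3


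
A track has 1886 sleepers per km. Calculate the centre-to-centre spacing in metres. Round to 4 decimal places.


Spacing = 1000 m / number of sleepers
Spacing = 1000 / 1886
Spacing = 0.5302 m

0.5302


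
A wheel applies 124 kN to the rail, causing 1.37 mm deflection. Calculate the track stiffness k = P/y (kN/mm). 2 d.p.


Track stiffness k = P / y
k = 124 / 1.37
k = 90.51 kN/mm

90.51


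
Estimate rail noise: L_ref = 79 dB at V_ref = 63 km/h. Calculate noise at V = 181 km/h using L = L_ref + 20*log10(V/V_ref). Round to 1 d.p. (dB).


V/V_ref = 181 / 63 = 2.873016
log10(2.873016) = 0.458338
20 * 0.458338 = 9.1668
L = 79 + 9.1668 = 88.2 dB

88.2


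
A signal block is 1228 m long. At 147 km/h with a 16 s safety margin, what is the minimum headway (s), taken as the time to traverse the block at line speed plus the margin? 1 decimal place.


V = 147 / 3.6 = 40.8333 m/s
Block traversal time = 1228 / 40.8333 = 30.0735 s
Headway = 30.0735 + 16
Headway = 46.1 s

46.1


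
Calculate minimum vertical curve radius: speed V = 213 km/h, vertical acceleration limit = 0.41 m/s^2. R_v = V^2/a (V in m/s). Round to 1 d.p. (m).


Convert speed: V = 213 / 3.6 = 59.1667 m/s
V^2 = 3500.6944 m^2/s^2
R_v = 3500.6944 / 0.41
R_v = 8538.3 m

8538.3


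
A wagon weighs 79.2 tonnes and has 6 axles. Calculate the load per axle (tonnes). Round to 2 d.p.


Load per axle = total weight / number of axles
Load = 79.2 / 6
Load = 13.20 tonnes

13.20


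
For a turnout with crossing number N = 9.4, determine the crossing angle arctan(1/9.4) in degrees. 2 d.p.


1/N = 1/9.4 = 0.106383
angle = arctan(0.106383) = 0.105984 rad
angle = 0.105984 * 180/pi = 6.07 degrees

6.07


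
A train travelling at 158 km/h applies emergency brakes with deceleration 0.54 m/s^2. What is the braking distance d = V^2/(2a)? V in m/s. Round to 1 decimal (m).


Convert speed: V = 158 / 3.6 = 43.8889 m/s
V^2 = 1926.2346
d = 1926.2346 / (2 * 0.54)
d = 1926.2346 / 1.08
d = 1783.6 m

1783.6


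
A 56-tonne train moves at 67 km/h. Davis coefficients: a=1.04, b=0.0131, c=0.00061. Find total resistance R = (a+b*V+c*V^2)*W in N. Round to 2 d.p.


b*V = 0.0131 * 67 = 0.8777
c*V^2 = 0.00061 * 4489 = 2.73829
R_per_t = 1.04 + 0.8777 + 2.73829 = 4.65599 N/t
R_total = 4.65599 * 56 = 260.74 N

260.74


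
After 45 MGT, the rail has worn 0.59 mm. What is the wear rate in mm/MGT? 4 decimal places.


Wear rate = total wear / cumulative tonnage
Rate = 0.59 / 45
Rate = 0.0131 mm/MGT

0.0131


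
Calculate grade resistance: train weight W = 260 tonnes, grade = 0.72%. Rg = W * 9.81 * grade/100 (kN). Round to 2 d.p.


Rg = W * 9.81 * grade / 100
Rg = 260 * 9.81 * 0.72 / 100
Rg = 2550.6 * 0.0072
Rg = 18.36 kN

18.36


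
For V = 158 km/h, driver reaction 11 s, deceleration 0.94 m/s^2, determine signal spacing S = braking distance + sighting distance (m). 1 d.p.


V = 158 / 3.6 = 43.8889 m/s
Braking distance = 43.8889^2 / (2*0.94) = 1024.5929 m
Sighting distance = 43.8889 * 11 = 482.7778 m
S = 1024.5929 + 482.7778 = 1507.4 m

1507.4


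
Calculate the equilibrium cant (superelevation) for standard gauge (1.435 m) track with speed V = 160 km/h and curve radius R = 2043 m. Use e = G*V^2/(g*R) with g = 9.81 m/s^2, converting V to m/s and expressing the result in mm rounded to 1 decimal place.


Convert speed: V = 160 / 3.6 = 44.4444 m/s
Apply formula: e = 1.435 * 44.4444^2 / (9.81 * 2043)
e = 1.435 * 1975.3086 / 20041.83
e = 0.141433 m = 141.4 mm

141.4


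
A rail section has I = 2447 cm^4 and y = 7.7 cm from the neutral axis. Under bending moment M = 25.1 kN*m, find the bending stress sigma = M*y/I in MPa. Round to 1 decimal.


Convert units:
M = 25.1 kN*m = 25100000 N*mm
y = 7.7 cm = 77 mm
I = 2447 cm^4 = 24470000 mm^4
sigma = 25100000 * 77 / 24470000
sigma = 79.0 MPa

79.0


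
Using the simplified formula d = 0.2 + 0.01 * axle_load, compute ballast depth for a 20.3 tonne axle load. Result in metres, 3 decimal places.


d = 0.2 + 0.01 * 20.3
d = 0.2 + 0.203
d = 0.403 m

0.403


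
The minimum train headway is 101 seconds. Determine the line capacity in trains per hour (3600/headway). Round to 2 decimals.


Capacity = 3600 / headway
Capacity = 3600 / 101
Capacity = 35.64 trains/hour

35.64


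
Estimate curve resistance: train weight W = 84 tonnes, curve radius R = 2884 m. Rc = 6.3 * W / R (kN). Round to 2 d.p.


Rc = 6.3 * W / R
Rc = 6.3 * 84 / 2884
Rc = 529.2 / 2884
Rc = 0.18 kN

0.18


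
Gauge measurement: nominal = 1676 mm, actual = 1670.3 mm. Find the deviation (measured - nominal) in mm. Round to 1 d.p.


Deviation = measured - nominal
Deviation = 1670.3 - 1676
Deviation = -5.7 mm

-5.7


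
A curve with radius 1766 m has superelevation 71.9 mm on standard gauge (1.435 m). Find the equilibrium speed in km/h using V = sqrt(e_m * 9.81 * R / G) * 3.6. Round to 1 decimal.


Convert cant: e = 71.9 mm = 0.0719 m
V_ms = sqrt(0.0719 * 9.81 * 1766 / 1.435)
V_ms = sqrt(868.033919) = 29.4624 m/s
V = 29.4624 * 3.6 = 106.1 km/h

106.1


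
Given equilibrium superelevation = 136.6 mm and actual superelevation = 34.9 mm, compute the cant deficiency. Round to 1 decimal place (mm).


Cant deficiency = equilibrium cant - actual cant
CD = 136.6 - 34.9
CD = 101.7 mm

101.7


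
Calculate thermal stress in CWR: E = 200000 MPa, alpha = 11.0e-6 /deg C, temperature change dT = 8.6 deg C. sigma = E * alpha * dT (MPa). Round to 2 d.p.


sigma = E * alpha * dT
sigma = 200000 * 11.0e-6 * 8.6
sigma = 2.2 * 8.6
sigma = 18.92 MPa

18.92


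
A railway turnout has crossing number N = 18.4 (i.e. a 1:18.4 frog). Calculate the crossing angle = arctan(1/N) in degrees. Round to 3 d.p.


1/N = 1/18.4 = 0.054348
angle = arctan(0.054348) = 0.054294 rad
angle = 0.054294 * 180/pi = 3.111 degrees

3.111


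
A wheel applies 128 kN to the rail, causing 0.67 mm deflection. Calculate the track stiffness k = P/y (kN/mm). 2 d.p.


Track stiffness k = P / y
k = 128 / 0.67
k = 191.04 kN/mm

191.04


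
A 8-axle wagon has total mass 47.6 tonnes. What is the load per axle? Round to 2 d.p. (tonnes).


Load per axle = total weight / number of axles
Load = 47.6 / 8
Load = 5.95 tonnes

5.95


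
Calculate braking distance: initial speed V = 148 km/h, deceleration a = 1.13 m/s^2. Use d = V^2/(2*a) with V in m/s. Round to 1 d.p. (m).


Convert speed: V = 148 / 3.6 = 41.1111 m/s
V^2 = 1690.1235
d = 1690.1235 / (2 * 1.13)
d = 1690.1235 / 2.26
d = 747.8 m

747.8


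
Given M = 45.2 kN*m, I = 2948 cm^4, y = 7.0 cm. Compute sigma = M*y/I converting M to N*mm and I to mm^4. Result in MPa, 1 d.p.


Convert units:
M = 45.2 kN*m = 45200000 N*mm
y = 7.0 cm = 70 mm
I = 2948 cm^4 = 29480000 mm^4
sigma = 45200000 * 70 / 29480000
sigma = 107.3 MPa

107.3


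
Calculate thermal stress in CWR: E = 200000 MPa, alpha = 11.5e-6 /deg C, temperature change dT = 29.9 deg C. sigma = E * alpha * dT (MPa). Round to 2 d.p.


sigma = E * alpha * dT
sigma = 200000 * 11.5e-6 * 29.9
sigma = 2.3 * 29.9
sigma = 68.77 MPa

68.77


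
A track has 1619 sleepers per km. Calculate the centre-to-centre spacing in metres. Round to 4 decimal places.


Spacing = 1000 m / number of sleepers
Spacing = 1000 / 1619
Spacing = 0.6177 m

0.6177


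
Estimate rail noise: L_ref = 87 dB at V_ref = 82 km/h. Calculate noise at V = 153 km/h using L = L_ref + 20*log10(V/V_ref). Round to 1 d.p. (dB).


V/V_ref = 153 / 82 = 1.865854
log10(1.865854) = 0.270878
20 * 0.270878 = 5.4176
L = 87 + 5.4176 = 92.4 dB

92.4


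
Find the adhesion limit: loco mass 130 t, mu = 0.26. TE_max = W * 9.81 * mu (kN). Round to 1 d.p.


TE_max = W * g * mu
TE_max = 130 * 9.81 * 0.26
TE_max = 1275.3 * 0.26
TE_max = 331.6 kN

331.6


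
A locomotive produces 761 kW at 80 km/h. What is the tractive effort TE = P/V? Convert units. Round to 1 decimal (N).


Convert: P = 761 kW = 761000 W
V = 80 / 3.6 = 22.2222 m/s
TE = 761000 / 22.2222
TE = 34245.0 N

34245.0


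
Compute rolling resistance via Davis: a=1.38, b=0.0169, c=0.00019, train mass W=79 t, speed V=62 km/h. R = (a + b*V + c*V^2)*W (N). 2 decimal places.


b*V = 0.0169 * 62 = 1.0478
c*V^2 = 0.00019 * 3844 = 0.73036
R_per_t = 1.38 + 1.0478 + 0.73036 = 3.15816 N/t
R_total = 3.15816 * 79 = 249.49 N

249.49


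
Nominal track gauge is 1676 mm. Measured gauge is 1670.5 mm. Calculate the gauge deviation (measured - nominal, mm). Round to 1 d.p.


Deviation = measured - nominal
Deviation = 1670.5 - 1676
Deviation = -5.5 mm

-5.5


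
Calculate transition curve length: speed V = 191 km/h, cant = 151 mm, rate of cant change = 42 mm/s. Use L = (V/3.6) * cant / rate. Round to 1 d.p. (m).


Convert speed: V = 191 / 3.6 = 53.0556 m/s
L = 53.0556 * 151 / 42
L = 8011.3889 / 42
L = 190.7 m

190.7


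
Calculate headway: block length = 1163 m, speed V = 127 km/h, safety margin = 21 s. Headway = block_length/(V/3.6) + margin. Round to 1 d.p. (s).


V = 127 / 3.6 = 35.2778 m/s
Block traversal time = 1163 / 35.2778 = 32.9669 s
Headway = 32.9669 + 21
Headway = 54.0 s

54.0


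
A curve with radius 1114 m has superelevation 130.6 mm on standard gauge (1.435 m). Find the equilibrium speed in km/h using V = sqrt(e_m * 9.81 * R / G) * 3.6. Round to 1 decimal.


Convert cant: e = 130.6 mm = 0.1306 m
V_ms = sqrt(0.1306 * 9.81 * 1114 / 1.435)
V_ms = sqrt(994.593174) = 31.5372 m/s
V = 31.5372 * 3.6 = 113.5 km/h

113.5


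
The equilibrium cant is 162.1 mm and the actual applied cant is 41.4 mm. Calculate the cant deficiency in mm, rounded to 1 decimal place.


Cant deficiency = equilibrium cant - actual cant
CD = 162.1 - 41.4
CD = 120.7 mm

120.7


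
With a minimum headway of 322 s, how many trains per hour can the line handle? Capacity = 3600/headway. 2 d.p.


Capacity = 3600 / headway
Capacity = 3600 / 322
Capacity = 11.18 trains/hour

11.18


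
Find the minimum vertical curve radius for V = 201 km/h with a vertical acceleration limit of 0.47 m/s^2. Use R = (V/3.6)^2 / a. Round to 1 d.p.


Convert speed: V = 201 / 3.6 = 55.8333 m/s
V^2 = 3117.3611 m^2/s^2
R_v = 3117.3611 / 0.47
R_v = 6632.7 m

6632.7


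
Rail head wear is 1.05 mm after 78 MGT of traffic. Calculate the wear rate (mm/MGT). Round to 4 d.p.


Wear rate = total wear / cumulative tonnage
Rate = 1.05 / 78
Rate = 0.0135 mm/MGT

0.0135


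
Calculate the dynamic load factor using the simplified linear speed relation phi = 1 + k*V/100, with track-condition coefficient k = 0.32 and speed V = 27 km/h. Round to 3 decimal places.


phi = 1 + k * V / 100
phi = 1 + 0.32 * 27 / 100
phi = 1 + 0.0864
phi = 1.086

1.086


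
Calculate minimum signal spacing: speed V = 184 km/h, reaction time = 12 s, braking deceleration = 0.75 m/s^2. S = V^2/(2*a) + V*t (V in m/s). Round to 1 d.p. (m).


V = 184 / 3.6 = 51.1111 m/s
Braking distance = 51.1111^2 / (2*0.75) = 1741.5638 m
Sighting distance = 51.1111 * 12 = 613.3333 m
S = 1741.5638 + 613.3333 = 2354.9 m

2354.9


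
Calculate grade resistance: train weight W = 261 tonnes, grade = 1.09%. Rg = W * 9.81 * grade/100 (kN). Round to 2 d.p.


Rg = W * 9.81 * grade / 100
Rg = 261 * 9.81 * 1.09 / 100
Rg = 2560.41 * 0.0109
Rg = 27.91 kN

27.91


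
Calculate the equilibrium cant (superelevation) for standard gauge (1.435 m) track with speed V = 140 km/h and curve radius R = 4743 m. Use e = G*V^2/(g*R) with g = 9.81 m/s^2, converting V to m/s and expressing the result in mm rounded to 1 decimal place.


Convert speed: V = 140 / 3.6 = 38.8889 m/s
Apply formula: e = 1.435 * 38.8889^2 / (9.81 * 4743)
e = 1.435 * 1512.3457 / 46528.83
e = 0.046642 m = 46.6 mm

46.6


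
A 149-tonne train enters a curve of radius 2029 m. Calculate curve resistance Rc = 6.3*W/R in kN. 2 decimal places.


Rc = 6.3 * W / R
Rc = 6.3 * 149 / 2029
Rc = 938.7 / 2029
Rc = 0.46 kN

0.46


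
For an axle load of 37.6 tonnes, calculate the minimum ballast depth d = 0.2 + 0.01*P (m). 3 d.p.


d = 0.2 + 0.01 * 37.6
d = 0.2 + 0.376
d = 0.576 m

0.576


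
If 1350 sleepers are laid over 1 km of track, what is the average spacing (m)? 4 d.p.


Spacing = 1000 m / number of sleepers
Spacing = 1000 / 1350
Spacing = 0.7407 m

0.7407


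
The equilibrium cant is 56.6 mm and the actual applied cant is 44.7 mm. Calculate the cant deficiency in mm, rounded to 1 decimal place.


Cant deficiency = equilibrium cant - actual cant
CD = 56.6 - 44.7
CD = 11.9 mm

11.9


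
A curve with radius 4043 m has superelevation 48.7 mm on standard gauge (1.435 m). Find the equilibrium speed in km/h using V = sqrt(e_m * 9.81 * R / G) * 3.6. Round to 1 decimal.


Convert cant: e = 48.7 mm = 0.0487 m
V_ms = sqrt(0.0487 * 9.81 * 4043 / 1.435)
V_ms = sqrt(1346.014718) = 36.6881 m/s
V = 36.6881 * 3.6 = 132.1 km/h

132.1


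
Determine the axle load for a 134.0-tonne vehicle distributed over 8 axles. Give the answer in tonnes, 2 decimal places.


Load per axle = total weight / number of axles
Load = 134.0 / 8
Load = 16.75 tonnes

16.75


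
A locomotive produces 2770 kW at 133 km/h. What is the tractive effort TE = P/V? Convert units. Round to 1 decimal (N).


Convert: P = 2770 kW = 2770000 W
V = 133 / 3.6 = 36.9444 m/s
TE = 2770000 / 36.9444
TE = 74977.4 N

74977.4


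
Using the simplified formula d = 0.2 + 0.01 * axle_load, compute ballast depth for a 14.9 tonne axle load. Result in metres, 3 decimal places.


d = 0.2 + 0.01 * 14.9
d = 0.2 + 0.149
d = 0.349 m

0.349


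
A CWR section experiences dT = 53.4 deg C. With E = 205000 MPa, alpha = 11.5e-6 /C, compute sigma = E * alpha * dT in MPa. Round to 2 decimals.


sigma = E * alpha * dT
sigma = 205000 * 11.5e-6 * 53.4
sigma = 2.3575 * 53.4
sigma = 125.89 MPa

125.89


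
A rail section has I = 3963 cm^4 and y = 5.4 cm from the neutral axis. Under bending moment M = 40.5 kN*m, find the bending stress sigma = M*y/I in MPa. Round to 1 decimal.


Convert units:
M = 40.5 kN*m = 40500000 N*mm
y = 5.4 cm = 54 mm
I = 3963 cm^4 = 39630000 mm^4
sigma = 40500000 * 54 / 39630000
sigma = 55.2 MPa

55.2


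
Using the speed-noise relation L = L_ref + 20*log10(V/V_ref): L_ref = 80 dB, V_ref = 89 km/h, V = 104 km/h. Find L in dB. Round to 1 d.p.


V/V_ref = 104 / 89 = 1.168539
log10(1.168539) = 0.067643
20 * 0.067643 = 1.3529
L = 80 + 1.3529 = 81.4 dB

81.4


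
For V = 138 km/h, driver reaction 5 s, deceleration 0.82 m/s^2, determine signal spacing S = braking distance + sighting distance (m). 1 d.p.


V = 138 / 3.6 = 38.3333 m/s
Braking distance = 38.3333^2 / (2*0.82) = 896.0027 m
Sighting distance = 38.3333 * 5 = 191.6667 m
S = 896.0027 + 191.6667 = 1087.7 m

1087.7


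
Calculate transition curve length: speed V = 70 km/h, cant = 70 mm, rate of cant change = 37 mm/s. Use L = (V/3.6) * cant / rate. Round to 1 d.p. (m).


Convert speed: V = 70 / 3.6 = 19.4444 m/s
L = 19.4444 * 70 / 37
L = 1361.1111 / 37
L = 36.8 m

36.8


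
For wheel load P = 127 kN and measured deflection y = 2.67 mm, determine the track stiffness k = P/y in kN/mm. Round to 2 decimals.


Track stiffness k = P / y
k = 127 / 2.67
k = 47.57 kN/mm

47.57


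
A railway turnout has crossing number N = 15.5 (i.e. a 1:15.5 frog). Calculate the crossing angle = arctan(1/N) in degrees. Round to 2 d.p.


1/N = 1/15.5 = 0.064516
angle = arctan(0.064516) = 0.064427 rad
angle = 0.064427 * 180/pi = 3.69 degrees

3.69


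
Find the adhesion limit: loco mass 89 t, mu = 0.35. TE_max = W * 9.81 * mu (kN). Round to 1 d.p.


TE_max = W * g * mu
TE_max = 89 * 9.81 * 0.35
TE_max = 873.09 * 0.35
TE_max = 305.6 kN

305.6


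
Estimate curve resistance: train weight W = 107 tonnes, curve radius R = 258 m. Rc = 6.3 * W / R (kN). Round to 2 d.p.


Rc = 6.3 * W / R
Rc = 6.3 * 107 / 258
Rc = 674.1 / 258
Rc = 2.61 kN

2.61


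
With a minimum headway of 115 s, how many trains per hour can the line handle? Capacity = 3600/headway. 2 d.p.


Capacity = 3600 / headway
Capacity = 3600 / 115
Capacity = 31.30 trains/hour

31.30


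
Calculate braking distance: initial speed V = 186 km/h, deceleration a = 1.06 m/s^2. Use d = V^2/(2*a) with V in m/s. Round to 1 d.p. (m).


Convert speed: V = 186 / 3.6 = 51.6667 m/s
V^2 = 2669.4444
d = 2669.4444 / (2 * 1.06)
d = 2669.4444 / 2.12
d = 1259.2 m

1259.2


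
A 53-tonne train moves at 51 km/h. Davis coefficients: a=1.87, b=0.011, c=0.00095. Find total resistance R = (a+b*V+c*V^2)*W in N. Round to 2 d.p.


b*V = 0.011 * 51 = 0.561
c*V^2 = 0.00095 * 2601 = 2.47095
R_per_t = 1.87 + 0.561 + 2.47095 = 4.90195 N/t
R_total = 4.90195 * 53 = 259.80 N

259.80


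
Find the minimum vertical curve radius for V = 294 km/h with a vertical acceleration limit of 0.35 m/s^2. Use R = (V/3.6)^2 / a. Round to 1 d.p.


Convert speed: V = 294 / 3.6 = 81.6667 m/s
V^2 = 6669.4444 m^2/s^2
R_v = 6669.4444 / 0.35
R_v = 19055.6 m

19055.6


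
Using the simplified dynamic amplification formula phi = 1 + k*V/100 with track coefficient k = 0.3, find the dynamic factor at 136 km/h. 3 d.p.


phi = 1 + k * V / 100
phi = 1 + 0.3 * 136 / 100
phi = 1 + 0.408
phi = 1.408

1.408


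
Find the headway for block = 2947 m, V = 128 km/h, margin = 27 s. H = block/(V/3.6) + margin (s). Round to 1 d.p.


V = 128 / 3.6 = 35.5556 m/s
Block traversal time = 2947 / 35.5556 = 82.8844 s
Headway = 82.8844 + 27
Headway = 109.9 s

109.9


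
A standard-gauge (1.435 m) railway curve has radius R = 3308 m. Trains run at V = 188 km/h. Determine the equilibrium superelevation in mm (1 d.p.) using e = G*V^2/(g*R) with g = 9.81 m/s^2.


Convert speed: V = 188 / 3.6 = 52.2222 m/s
Apply formula: e = 1.435 * 52.2222^2 / (9.81 * 3308)
e = 1.435 * 2727.1605 / 32451.48
e = 0.120595 m = 120.6 mm

120.6


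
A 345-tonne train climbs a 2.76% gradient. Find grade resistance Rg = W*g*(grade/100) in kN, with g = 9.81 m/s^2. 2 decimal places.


Rg = W * 9.81 * grade / 100
Rg = 345 * 9.81 * 2.76 / 100
Rg = 3384.45 * 0.0276
Rg = 93.41 kN

93.41


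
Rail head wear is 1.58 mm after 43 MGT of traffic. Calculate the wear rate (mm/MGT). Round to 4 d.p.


Wear rate = total wear / cumulative tonnage
Rate = 1.58 / 43
Rate = 0.0367 mm/MGT

0.0367


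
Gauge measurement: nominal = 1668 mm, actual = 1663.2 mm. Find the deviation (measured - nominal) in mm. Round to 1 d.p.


Deviation = measured - nominal
Deviation = 1663.2 - 1668
Deviation = -4.8 mm

-4.8


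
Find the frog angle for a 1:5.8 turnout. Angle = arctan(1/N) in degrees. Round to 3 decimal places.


1/N = 1/5.8 = 0.172414
angle = arctan(0.172414) = 0.170735 rad
angle = 0.170735 * 180/pi = 9.782 degrees

9.782


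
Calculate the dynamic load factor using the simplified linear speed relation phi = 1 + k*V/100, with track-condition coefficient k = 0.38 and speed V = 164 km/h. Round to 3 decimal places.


phi = 1 + k * V / 100
phi = 1 + 0.38 * 164 / 100
phi = 1 + 0.6232
phi = 1.623

1.623


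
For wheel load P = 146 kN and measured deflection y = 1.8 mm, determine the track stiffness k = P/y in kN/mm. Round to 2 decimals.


Track stiffness k = P / y
k = 146 / 1.8
k = 81.11 kN/mm

81.11


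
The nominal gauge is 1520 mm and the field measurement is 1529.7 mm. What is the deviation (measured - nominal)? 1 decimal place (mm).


Deviation = measured - nominal
Deviation = 1529.7 - 1520
Deviation = 9.7 mm

9.7


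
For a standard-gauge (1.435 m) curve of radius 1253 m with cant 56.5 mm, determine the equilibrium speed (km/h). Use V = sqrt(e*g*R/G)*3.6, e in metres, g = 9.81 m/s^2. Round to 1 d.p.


Convert cant: e = 56.5 mm = 0.0565 m
V_ms = sqrt(0.0565 * 9.81 * 1253 / 1.435)
V_ms = sqrt(483.967976) = 21.9993 m/s
V = 21.9993 * 3.6 = 79.2 km/h

79.2


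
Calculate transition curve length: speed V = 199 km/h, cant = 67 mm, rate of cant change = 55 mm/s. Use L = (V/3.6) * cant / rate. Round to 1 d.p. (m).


Convert speed: V = 199 / 3.6 = 55.2778 m/s
L = 55.2778 * 67 / 55
L = 3703.6111 / 55
L = 67.3 m

67.3


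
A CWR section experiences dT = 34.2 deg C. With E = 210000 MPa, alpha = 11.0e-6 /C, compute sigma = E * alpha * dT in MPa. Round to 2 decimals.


sigma = E * alpha * dT
sigma = 210000 * 11.0e-6 * 34.2
sigma = 2.31 * 34.2
sigma = 79.00 MPa

79.00


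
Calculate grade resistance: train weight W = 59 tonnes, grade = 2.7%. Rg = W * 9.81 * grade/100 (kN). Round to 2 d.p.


Rg = W * 9.81 * grade / 100
Rg = 59 * 9.81 * 2.7 / 100
Rg = 578.79 * 0.027
Rg = 15.63 kN

15.63


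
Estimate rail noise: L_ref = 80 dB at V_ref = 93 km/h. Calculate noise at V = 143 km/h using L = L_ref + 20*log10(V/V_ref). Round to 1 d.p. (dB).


V/V_ref = 143 / 93 = 1.537634
log10(1.537634) = 0.186853
20 * 0.186853 = 3.7371
L = 80 + 3.7371 = 83.7 dB

83.7
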